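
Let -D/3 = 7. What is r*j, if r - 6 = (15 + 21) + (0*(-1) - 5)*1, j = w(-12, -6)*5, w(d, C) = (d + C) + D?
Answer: -7215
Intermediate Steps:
D = -21 (D = -3*7 = -21)
w(d, C) = -21 + C + d (w(d, C) = (d + C) - 21 = (C + d) - 21 = -21 + C + d)
j = -195 (j = (-21 - 6 - 12)*5 = -39*5 = -195)
r = 37 (r = 6 + ((15 + 21) + (0*(-1) - 5)*1) = 6 + (36 + (0 - 5)*1) = 6 + (36 - 5*1) = 6 + (36 - 5) = 6 + 31 = 37)
r*j = 37*(-195) = -7215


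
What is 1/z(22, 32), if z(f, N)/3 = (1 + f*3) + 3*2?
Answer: 1/219 ≈ 0.0045662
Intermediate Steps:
z(f, N) = 21 + 9*f (z(f, N) = 3*((1 + f*3) + 3*2) = 3*((1 + 3*f) + 6) = 3*(7 + 3*f) = 21 + 9*f)
1/z(22, 32) = 1/(21 + 9*22) = 1/(21 + 198) = 1/219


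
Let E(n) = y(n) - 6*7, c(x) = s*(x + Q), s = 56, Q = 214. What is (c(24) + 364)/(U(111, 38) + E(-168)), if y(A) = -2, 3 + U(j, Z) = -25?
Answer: -1141/6 ≈ -190.17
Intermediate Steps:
U(j, Z) = -28 (U(j, Z) = -3 - 25 = -28)
c(x) = 11984 + 56*x (c(x) = 56*(x + 214) = 56*(214 + x) = 11984 + 56*x)
E(n) = -44 (E(n) = -2 - 6*7 = -2 - 42 = -44)
(c(24) + 364)/(U(111, 38) + E(-168)) = ((11984 + 56*24) + 364)/(-28 - 44) = ((11984 + 1344) + 364)/(-72) = (13328 + 364)*(-1/72) = 13692*(-1/72) = -1141/6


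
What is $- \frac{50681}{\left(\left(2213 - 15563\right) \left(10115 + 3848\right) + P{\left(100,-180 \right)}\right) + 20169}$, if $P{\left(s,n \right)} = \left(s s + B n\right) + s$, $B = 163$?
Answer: $\frac{50681}{186405121} \approx 0.00027189$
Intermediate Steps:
$P{\left(s,n \right)} = s + s^{2} + 163 n$ ($P{\left(s,n \right)} = \left(s s + 163 n\right) + s = \left(s^{2} + 163 n\right) + s = s + s^{2} + 163 n$)
$- \frac{50681}{\left(\left(2213 - 15563\right) \left(10115 + 3848\right) + P{\left(100,-180 \right)}\right) + 20169} = - \frac{50681}{\left(\left(2213 - 15563\right) \left(10115 + 3848\right) + \left(100 + 100^{2} + 163 \left(-180\right)\right)\right) + 20169} = - \frac{50681}{\left(\left(-13350\right) 13963 + \left(100 + 10000 - 29340\right)\right) + 20169} = - \frac{50681}{\left(-186406050 - 19240\right) + 20169} = - \frac{50681}{-186425290 + 20169} = - \frac{50681}{-186405121} = \left(-50681\right) \left(- \frac{1}{186405121}\right) = \frac{50681}{186405121}$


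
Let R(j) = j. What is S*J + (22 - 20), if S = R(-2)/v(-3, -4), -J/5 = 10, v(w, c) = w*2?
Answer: -44/3 ≈ -14.667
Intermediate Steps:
v(w, c) = 2*w
J = -50 (J = -5*10 = -50)
S = ⅓ (S = -2/(2*(-3)) = -2/(-6) = -2*(-⅙) = ⅓ ≈ 0.33333)
S*J + (22 - 20) = (⅓)*(-50) + (22 - 20) = -50/3 + 2 = -44/3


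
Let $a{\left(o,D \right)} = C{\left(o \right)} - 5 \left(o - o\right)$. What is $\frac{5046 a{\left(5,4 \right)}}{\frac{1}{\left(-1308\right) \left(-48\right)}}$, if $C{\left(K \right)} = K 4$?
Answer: $6336161280$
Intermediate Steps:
$C{\left(K \right)} = 4 K$
$a{\left(o,D \right)} = 4 o$ ($a{\left(o,D \right)} = 4 o - 5 \left(o - o\right) = 4 o - 0 = 4 o + 0 = 4 o$)
$\frac{5046 a{\left(5,4 \right)}}{\frac{1}{\left(-1308\right) \left(-48\right)}} = \frac{5046 \cdot 4 \cdot 5}{\frac{1}{\left(-1308\right) \left(-48\right)}} = \frac{5046 \cdot 20}{\frac{1}{62784}} = 100920 \frac{1}{\frac{1}{62784}} = 100920 \cdot 62784 = 6336161280$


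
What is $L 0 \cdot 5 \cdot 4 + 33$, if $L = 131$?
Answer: $33$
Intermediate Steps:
$L 0 \cdot 5 \cdot 4 + 33 = 131 \cdot 0 \cdot 5 \cdot 4 + 33 = 131 \cdot 0 \cdot 4 + 33 = 131 \cdot 0 + 33 = 0 + 33 = 33$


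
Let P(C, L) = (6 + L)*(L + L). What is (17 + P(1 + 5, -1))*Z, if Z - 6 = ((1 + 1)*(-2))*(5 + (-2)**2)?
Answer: -210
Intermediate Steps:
P(C, L) = 2*L*(6 + L) (P(C, L) = (6 + L)*(2*L) = 2*L*(6 + L))
Z = -30 (Z = 6 + ((1 + 1)*(-2))*(5 + (-2)**2) = 6 + (2*(-2))*(5 + 4) = 6 - 4*9 = 6 - 36 = -30)
(17 + P(1 + 5, -1))*Z = (17 + 2*(-1)*(6 - 1))*(-30) = (17 + 2*(-1)*5)*(-30) = (17 - 10)*(-30) = 7*(-30) = -210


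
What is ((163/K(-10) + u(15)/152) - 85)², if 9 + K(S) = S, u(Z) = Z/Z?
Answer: 202293729/23104 ≈ 8755.8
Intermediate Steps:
u(Z) = 1
K(S) = -9 + S
((163/K(-10) + u(15)/152) - 85)² = ((163/(-9 - 10) + 1/152) - 85)² = ((163/(-19) + 1*(1/152)) - 85)² = ((163*(-1/19) + 1/152) - 85)² = ((-163/19 + 1/152) - 85)² = (-1303/152 - 85)² = (-14223/152)² = 202293729/23104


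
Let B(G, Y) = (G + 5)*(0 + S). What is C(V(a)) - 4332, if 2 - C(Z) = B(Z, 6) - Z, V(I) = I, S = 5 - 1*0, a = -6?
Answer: -4331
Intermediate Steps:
S = 5 (S = 5 + 0 = 5)
B(G, Y) = 25 + 5*G (B(G, Y) = (G + 5)*(0 + 5) = (5 + G)*5 = 25 + 5*G)
C(Z) = -23 - 4*Z (C(Z) = 2 - ((25 + 5*Z) - Z) = 2 - (25 + 4*Z) = 2 + (-25 - 4*Z) = -23 - 4*Z)
C(V(a)) - 4332 = (-23 - 4*(-6)) - 4332 = (-23 + 24) - 4332 = 1 - 4332 = -4331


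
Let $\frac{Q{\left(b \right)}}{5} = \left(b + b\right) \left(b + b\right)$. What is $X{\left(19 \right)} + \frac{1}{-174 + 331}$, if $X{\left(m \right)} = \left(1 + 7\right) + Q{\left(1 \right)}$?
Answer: $\frac{4397}{157} \approx 28.006$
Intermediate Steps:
$Q{\left(b \right)} = 20 b^{2}$ ($Q{\left(b \right)} = 5 \left(b + b\right) \left(b + b\right) = 5 \cdot 2 b 2 b = 5 \cdot 4 b^{2} = 20 b^{2}$)
$X{\left(m \right)} = 28$ ($X{\left(m \right)} = \left(1 + 7\right) + 20 \cdot 1^{2} = 8 + 20 \cdot 1 = 8 + 20 = 28$)
$X{\left(19 \right)} + \frac{1}{-174 + 331} = 28 + \frac{1}{-174 + 331} = 28 + \frac{1}{157} = \frac{4397}{157}$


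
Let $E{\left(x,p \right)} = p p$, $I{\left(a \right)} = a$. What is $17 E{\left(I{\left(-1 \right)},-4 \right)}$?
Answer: $272$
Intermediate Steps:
$E{\left(x,p \right)} = p^{2}$
$17 E{\left(I{\left(-1 \right)},-4 \right)} = 17 \left(-4\right)^{2} = 17 \cdot 16 = 272$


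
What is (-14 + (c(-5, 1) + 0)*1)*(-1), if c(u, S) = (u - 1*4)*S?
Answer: 23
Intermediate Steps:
c(u, S) = S*(-4 + u) (c(u, S) = (u - 4)*S = (-4 + u)*S = S*(-4 + u))
(-14 + (c(-5, 1) + 0)*1)*(-1) = (-14 + (1*(-4 - 5) + 0)*1)*(-1) = (-14 + (1*(-9) + 0)*1)*(-1) = (-14 + (-9 + 0)*1)*(-1) = (-14 - 9*1)*(-1) = (-14 - 9)*(-1) = -23*(-1) = 23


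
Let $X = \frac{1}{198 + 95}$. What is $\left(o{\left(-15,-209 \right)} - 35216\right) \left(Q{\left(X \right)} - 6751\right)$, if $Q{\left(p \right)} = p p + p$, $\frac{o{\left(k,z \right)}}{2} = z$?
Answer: $\frac{20652265712370}{85849} \approx 2.4056 \cdot 10^{8}$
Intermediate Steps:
$X = \frac{1}{293} \approx 0.003413$
$o{\left(k,z \right)} = 2 z$
$Q{\left(p \right)} = p + p^{2}$ ($Q{\left(p \right)} = p^{2} + p = p + p^{2}$)
$\left(o{\left(-15,-209 \right)} - 35216\right) \left(Q{\left(X \right)} - 6751\right) = \left(2 \left(-209\right) - 35216\right) \left(\frac{1 + \frac{1}{293}}{293} - 6751\right) = \left(-418 - 35216\right) \left(\frac{1}{293} \cdot \frac{294}{293} + \left(-19168 + 12417\right)\right) = - 35634 \left(\frac{294}{85849} - 6751\right) = \left(-35634\right) \left(- \frac{579566305}{85849}\right) = \frac{20652265712370}{85849}$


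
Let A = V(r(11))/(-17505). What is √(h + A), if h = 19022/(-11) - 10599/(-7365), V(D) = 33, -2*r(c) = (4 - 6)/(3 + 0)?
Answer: 4*I*√4290150018374979/6302967 ≈ 41.567*I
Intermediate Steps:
r(c) = ⅓ (r(c) = -(4 - 6)/(2*(3 + 0)) = -(-1)/3 = -½*(-⅔) = ⅓)
h = -46660147/27005 (h = 19022*(-1/11) - 10599*(-1/7365) = -19022/11 + 3533/2455 = -46660147/27005 ≈ -1727.8)
A = -11/5835 (A = 33/(-17505) = 33*(-1/17505) = -11/5835 ≈ -0.0018852)
√(h + A) = √(-46660147/27005 - 11/5835) = √(-10890490192/6302967) = 4*I*√4290150018374979/6302967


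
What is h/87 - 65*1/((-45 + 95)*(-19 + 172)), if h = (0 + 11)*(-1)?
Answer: -5987/44370 ≈ -0.13493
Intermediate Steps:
h = -11 (h = 11*(-1) = -11)
h/87 - 65*1/((-45 + 95)*(-19 + 172)) = -11/87 - 65*1/((-45 + 95)*(-19 + 172)) = -11*1/87 - 65/(153*50) = -11/87 - 65/7650 = -11/87 - 65*1/7650 = -11/87 - 13/1530 = -5987/44370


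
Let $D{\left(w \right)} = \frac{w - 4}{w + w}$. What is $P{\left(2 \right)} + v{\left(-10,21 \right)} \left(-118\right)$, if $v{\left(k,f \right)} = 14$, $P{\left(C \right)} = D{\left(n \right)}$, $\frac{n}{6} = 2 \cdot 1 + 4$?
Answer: $- \frac{14864}{9} \approx -1651.6$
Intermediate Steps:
$n = 36$ ($n = 6 \left(2 \cdot 1 + 4\right) = 6 \left(2 + 4\right) = 6 \cdot 6 = 36$)
$D{\left(w \right)} = \frac{-4 + w}{2 w}$
$P{\left(C \right)} = \frac{4}{9}$ ($P{\left(C \right)} = \frac{-4 + 36}{2 \cdot 36} = \frac{1}{2} \cdot \frac{1}{36} \cdot 32 = \frac{4}{9}$)
$P{\left(2 \right)} + v{\left(-10,21 \right)} \left(-118\right) = \frac{4}{9} + 14 \left(-118\right) = \frac{4}{9} - 1652 = - \frac{14864}{9}$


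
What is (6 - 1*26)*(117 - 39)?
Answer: -1560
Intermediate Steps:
(6 - 1*26)*(117 - 39) = (6 - 26)*78 = -20*78 = -1560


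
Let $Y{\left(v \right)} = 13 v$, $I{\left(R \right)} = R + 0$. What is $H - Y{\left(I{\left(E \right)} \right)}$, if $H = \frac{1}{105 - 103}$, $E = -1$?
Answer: $\frac{27}{2} \approx 13.5$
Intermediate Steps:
$I{\left(R \right)} = R$
$H = \frac{1}{2} \approx 0.5$
$H - Y{\left(I{\left(E \right)} \right)} = \frac{1}{2} - 13 \left(-1\right) = \frac{1}{2} - -13 = \frac{1}{2} + 13 = \frac{27}{2}$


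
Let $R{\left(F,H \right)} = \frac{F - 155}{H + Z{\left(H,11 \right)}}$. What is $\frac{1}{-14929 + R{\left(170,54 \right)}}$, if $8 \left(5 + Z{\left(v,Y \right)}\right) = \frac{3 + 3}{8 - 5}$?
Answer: $- \frac{197}{2940953} \approx -6.6985 \cdot 10^{-5}$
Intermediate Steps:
$Z{\left(v,Y \right)} = - \frac{19}{4}$ ($Z{\left(v,Y \right)} = -5 + \frac{\left(3 + 3\right) \frac{1}{8 - 5}}{8} = -5 + \frac{6 \cdot \frac{1}{3}}{8} = -5 + \frac{1}{8} \cdot 2 = -5 + \frac{1}{4} = - \frac{19}{4}$)
$R{\left(F,H \right)} = \frac{-155 + F}{- \frac{19}{4} + H}$ ($R{\left(F,H \right)} = \frac{F - 155}{H - \frac{19}{4}} = \frac{-155 + F}{- \frac{19}{4} + H}$)
$\frac{1}{-14929 + R{\left(170,54 \right)}} = \frac{1}{-14929 + \frac{4 \left(-155 + 170\right)}{-19 + 4 \cdot 54}} = \frac{1}{-14929 + 4 \frac{1}{-19 + 216} \cdot 15} = \frac{1}{-14929 + 4 \cdot \frac{1}{197} \cdot 15} = \frac{1}{-14929 + \frac{60}{197}} = \frac{1}{- \frac{2940953}{197}} = - \frac{197}{2940953}$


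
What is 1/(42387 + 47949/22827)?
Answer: 7609/322538666 ≈ 2.3591e-5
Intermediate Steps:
1/(42387 + 47949/22827) = 1/(42387 + 47949*(1/22827)) = 1/(42387 + 15983/7609) = 1/(322538666/7609) = 7609/322538666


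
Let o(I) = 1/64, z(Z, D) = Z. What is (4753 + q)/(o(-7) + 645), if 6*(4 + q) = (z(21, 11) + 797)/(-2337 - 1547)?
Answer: 885359024/120251553 ≈ 7.3626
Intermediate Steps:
q = -47017/11652 (q = -4 + ((21 + 797)/(-2337 - 1547))/6 = -4 + (818/(-3884))/6 = -4 + (818*(-1/3884))/6 = -4 + (⅙)*(-409/1942) = -4 - 409/11652 = -47017/11652 ≈ -4.0351)
o(I) = 1/64
(4753 + q)/(o(-7) + 645) = (4753 - 47017/11652)/(1/64 + 645) = 55334939/(11652*(41281/64)) = (55334939/11652)*(64/41281) = 885359024/120251553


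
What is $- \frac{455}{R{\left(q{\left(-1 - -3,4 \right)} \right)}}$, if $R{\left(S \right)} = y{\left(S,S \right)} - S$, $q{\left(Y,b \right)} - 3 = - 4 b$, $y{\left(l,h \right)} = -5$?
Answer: $- \frac{455}{8} \approx -56.875$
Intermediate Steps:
$q{\left(Y,b \right)} = 3 - 4 b$
$R{\left(S \right)} = -5 - S$
$- \frac{455}{R{\left(q{\left(-1 - -3,4 \right)} \right)}} = - \frac{455}{-5 - \left(3 - 16\right)} = - \frac{455}{-5 - -13} = - \frac{455}{-5 + 13} = - \frac{455}{8}$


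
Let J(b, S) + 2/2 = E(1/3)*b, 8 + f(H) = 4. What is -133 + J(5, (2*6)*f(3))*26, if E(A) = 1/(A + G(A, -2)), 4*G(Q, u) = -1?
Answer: 1401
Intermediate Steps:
G(Q, u) = -1/4 (G(Q, u) = (1/4)*(-1) = -1/4)
f(H) = -4 (f(H) = -8 + 4 = -4)
E(A) = 1/(-1/4 + A) (E(A) = 1/(A - 1/4) = 1/(-1/4 + A))
J(b, S) = -1 + 12*b (J(b, S) = -1 + (4/(-1 + 4/3))*b = -1 + (4/(1/3))*b = -1 + (4*3)*b = -1 + 12*b)
-133 + J(5, (2*6)*f(3))*26 = -133 + (-1 + 12*5)*26 = -133 + (-1 + 60)*26 = -133 + 59*26 = -133 + 1534 = 1401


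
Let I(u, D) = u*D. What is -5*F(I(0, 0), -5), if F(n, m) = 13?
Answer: -65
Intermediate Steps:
I(u, D) = D*u
-5*F(I(0, 0), -5) = -5*13 = -65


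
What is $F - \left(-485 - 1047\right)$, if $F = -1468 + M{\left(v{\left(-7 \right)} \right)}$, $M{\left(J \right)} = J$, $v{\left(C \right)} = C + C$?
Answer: $50$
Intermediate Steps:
$v{\left(C \right)} = 2 C$
$F = -1482$ ($F = -1468 + 2 \left(-7\right) = -1468 - 14 = -1482$)
$F - \left(-485 - 1047\right) = -1482 - \left(-485 - 1047\right) = -1482 - -1532 = -1482 + 1532 = 50$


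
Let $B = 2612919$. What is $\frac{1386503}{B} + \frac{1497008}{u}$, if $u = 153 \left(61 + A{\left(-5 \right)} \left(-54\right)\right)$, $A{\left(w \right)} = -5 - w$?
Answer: $\frac{1308166959617}{8128791009} \approx 160.93$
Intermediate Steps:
$u = 9333$ ($u = 153 \left(61 + \left(-5 - -5\right) \left(-54\right)\right) = 153 \left(61 + \left(-5 + 5\right) \left(-54\right)\right) = 153 \left(61 + 0 \left(-54\right)\right) = 153 \left(61 + 0\right) = 153 \cdot 61 = 9333$)
$\frac{1386503}{B} + \frac{1497008}{u} = \frac{1386503}{2612919} + \frac{1497008}{9333} = \frac{1308166959617}{8128791009}$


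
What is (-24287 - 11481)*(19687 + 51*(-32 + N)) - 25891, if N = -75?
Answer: -509004531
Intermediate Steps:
(-24287 - 11481)*(19687 + 51*(-32 + N)) - 25891 = (-24287 - 11481)*(19687 + 51*(-32 - 75)) - 25891 = -35768*(19687 + 51*(-107)) - 25891 = -35768*(19687 - 5457) - 25891 = -35768*14230 - 25891 = -508978640 - 25891 = -509004531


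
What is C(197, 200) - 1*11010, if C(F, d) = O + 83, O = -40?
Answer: -10967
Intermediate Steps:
C(F, d) = 43 (C(F, d) = -40 + 83 = 43)
C(197, 200) - 1*11010 = 43 - 1*11010 = 43 - 11010 = -10967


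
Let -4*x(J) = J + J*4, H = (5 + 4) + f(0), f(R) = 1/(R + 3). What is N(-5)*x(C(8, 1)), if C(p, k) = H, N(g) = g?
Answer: 175/3 ≈ 58.333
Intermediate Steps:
f(R) = 1/(3 + R)
H = 28/3 (H = (5 + 4) + 1/(3 + 0) = 9 + 1/3 = 28/3 ≈ 9.3333)
C(p, k) = 28/3
x(J) = -5*J/4 (x(J) = -(J + J*4)/4 = -(J + 4*J)/4 = -5*J/4)
N(-5)*x(C(8, 1)) = -(-25)*28/(4*3) = -5*(-35/3) = 175/3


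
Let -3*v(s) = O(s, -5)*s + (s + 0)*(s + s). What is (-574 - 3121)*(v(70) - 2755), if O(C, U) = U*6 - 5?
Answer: 19232475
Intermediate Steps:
O(C, U) = -5 + 6*U (O(C, U) = 6*U - 5 = -5 + 6*U)
v(s) = -2*s**2/3 + 35*s/3 (v(s) = -((-5 + 6*(-5))*s + (s + 0)*(s + s))/3 = -((-5 - 30)*s + s*(2*s))/3 = -(-35*s + 2*s**2)/3 = -2*s**2/3 + 35*s/3)
(-574 - 3121)*(v(70) - 2755) = (-574 - 3121)*((1/3)*70*(35 - 2*70) - 2755) = -3695*((1/3)*70*(35 - 140) - 2755) = -3695*((1/3)*70*(-105) - 2755) = -3695*(-2450 - 2755) = -3695*(-5205) = 19232475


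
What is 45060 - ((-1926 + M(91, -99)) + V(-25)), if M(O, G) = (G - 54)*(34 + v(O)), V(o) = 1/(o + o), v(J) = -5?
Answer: 2571151/50 ≈ 51423.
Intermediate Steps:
V(o) = 1/(2*o)
M(O, G) = -1566 + 29*G (M(O, G) = (G - 54)*(34 - 5) = (-54 + G)*29 = -1566 + 29*G)
45060 - ((-1926 + M(91, -99)) + V(-25)) = 45060 - ((-1926 + (-1566 + 29*(-99))) + (½)/(-25)) = 45060 - ((-1926 + (-1566 - 2871)) + (½)*(-1/25)) = 45060 - ((-1926 - 4437) - 1/50) = 45060 - (-6363 - 1/50) = 45060 - 1*(-318151/50) = 45060 + 318151/50 = 2571151/50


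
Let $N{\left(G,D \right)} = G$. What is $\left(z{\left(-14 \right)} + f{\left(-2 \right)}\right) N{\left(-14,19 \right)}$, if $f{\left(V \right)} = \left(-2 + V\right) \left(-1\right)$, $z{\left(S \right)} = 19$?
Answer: $-322$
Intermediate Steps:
$f{\left(V \right)} = 2 - V$
$\left(z{\left(-14 \right)} + f{\left(-2 \right)}\right) N{\left(-14,19 \right)} = \left(19 + \left(2 - -2\right)\right) \left(-14\right) = \left(19 + \left(2 + 2\right)\right) \left(-14\right) = \left(19 + 4\right) \left(-14\right) = 23 \left(-14\right) = -322$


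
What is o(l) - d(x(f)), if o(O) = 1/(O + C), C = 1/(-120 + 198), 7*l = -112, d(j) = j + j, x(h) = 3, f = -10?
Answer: -7560/1247 ≈ -6.0626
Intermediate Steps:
d(j) = 2*j
l = -16 (l = (⅐)*(-112) = -16)
C = 1/78 ≈ 0.012821
o(O) = 1/(1/78 + O) (o(O) = 1/(O + 1/78) = 1/(1/78 + O))
o(l) - d(x(f)) = 78/(1 + 78*(-16)) - 2*3 = 78/(1 - 1248) - 1*6 = 78/(-1247) - 6 = 78*(-1/1247) - 6 = -78/1247 - 6 = -7560/1247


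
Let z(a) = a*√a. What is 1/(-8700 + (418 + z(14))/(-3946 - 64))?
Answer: -6994927309/60856596735199 + 2807*√14/60856596735199 ≈ -0.00011494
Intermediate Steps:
z(a) = a^(3/2)
1/(-8700 + (418 + z(14))/(-3946 - 64)) = 1/(-8700 + (418 + 14^(3/2))/(-3946 - 64)) = 1/(-8700 + (418 + 14*√14)/(-4010)) = 1/(-8700 + (418 + 14*√14)*(-1/4010)) = 1/(-8700 + (-209/2005 - 7*√14/2005)) = 1/(-17443709/2005 - 7*√14/2005)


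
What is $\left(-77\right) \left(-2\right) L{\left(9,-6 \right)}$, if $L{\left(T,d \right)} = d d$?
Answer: $5544$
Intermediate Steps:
$L{\left(T,d \right)} = d^{2}$
$\left(-77\right) \left(-2\right) L{\left(9,-6 \right)} = \left(-77\right) \left(-2\right) \left(-6\right)^{2} = 154 \cdot 36 = 5544$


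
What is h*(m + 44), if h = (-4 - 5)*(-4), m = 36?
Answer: 2880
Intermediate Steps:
h = 36 (h = -9*(-4) = 36)
h*(m + 44) = 36*(36 + 44) = 36*80 = 2880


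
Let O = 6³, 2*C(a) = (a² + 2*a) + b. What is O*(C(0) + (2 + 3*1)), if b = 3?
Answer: 1404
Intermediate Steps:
C(a) = 3/2 + a + a²/2 (C(a) = ((a² + 2*a) + 3)/2 = (3 + a² + 2*a)/2 = 3/2 + a + a²/2)
O = 216
O*(C(0) + (2 + 3*1)) = 216*((3/2 + 0 + (½)*0²) + (2 + 3*1)) = 216*((3/2 + 0 + (½)*0) + (2 + 3)) = 216*((3/2 + 0 + 0) + 5) = 216*(3/2 + 5) = 216*(13/2) = 1404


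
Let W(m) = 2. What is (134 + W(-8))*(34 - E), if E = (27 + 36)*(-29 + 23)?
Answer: 56032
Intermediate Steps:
E = -378 (E = 63*(-6) = -378)
(134 + W(-8))*(34 - E) = (134 + 2)*(34 - 1*(-378)) = 136*(34 + 378) = 136*412 = 56032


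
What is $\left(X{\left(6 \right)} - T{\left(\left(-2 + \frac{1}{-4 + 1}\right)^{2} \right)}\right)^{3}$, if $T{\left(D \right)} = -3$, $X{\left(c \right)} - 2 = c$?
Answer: $1331$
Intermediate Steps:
$X{\left(c \right)} = 2 + c$
$\left(X{\left(6 \right)} - T{\left(\left(-2 + \frac{1}{-4 + 1}\right)^{2} \right)}\right)^{3} = \left(\left(2 + 6\right) - -3\right)^{3} = \left(8 + 3\right)^{3} = 11^{3} = 1331$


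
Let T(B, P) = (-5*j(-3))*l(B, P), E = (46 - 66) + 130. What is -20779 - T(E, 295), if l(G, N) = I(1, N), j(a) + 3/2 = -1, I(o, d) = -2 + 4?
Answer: -20804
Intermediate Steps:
I(o, d) = 2
j(a) = -5/2 (j(a) = -3/2 - 1 = -5/2)
l(G, N) = 2
E = 110 (E = -20 + 130 = 110)
T(B, P) = 25 (T(B, P) = -5*(-5/2)*2 = (25/2)*2 = 25)
-20779 - T(E, 295) = -20779 - 1*25 = -20779 - 25 = -20804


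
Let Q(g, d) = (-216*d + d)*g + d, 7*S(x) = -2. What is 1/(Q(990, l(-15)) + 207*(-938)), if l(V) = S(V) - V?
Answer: -1/3326087 ≈ -3.0065e-7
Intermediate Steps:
S(x) = -2/7 (S(x) = (1/7)*(-2) = -2/7)
l(V) = -2/7 - V
Q(g, d) = d - 215*d*g (Q(g, d) = (-215*d)*g + d = -215*d*g + d = d - 215*d*g)
1/(Q(990, l(-15)) + 207*(-938)) = 1/((-2/7 - 1*(-15))*(1 - 215*990) + 207*(-938)) = 1/((-2/7 + 15)*(1 - 212850) - 194166) = 1/((103/7)*(-212849) - 194166) = 1/(-3131921 - 194166) = 1/(-3326087) = -1/3326087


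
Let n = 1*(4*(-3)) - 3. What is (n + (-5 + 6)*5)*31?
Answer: -310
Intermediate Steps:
n = -15 (n = 1*(-12) - 3 = -12 - 3 = -15)
(n + (-5 + 6)*5)*31 = (-15 + (-5 + 6)*5)*31 = (-15 + 1*5)*31 = (-15 + 5)*31 = -10*31 = -310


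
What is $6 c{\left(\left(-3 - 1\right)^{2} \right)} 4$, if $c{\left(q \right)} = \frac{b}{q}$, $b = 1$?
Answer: $\frac{3}{2} \approx 1.5$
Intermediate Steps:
$c{\left(q \right)} = \frac{1}{q}$ ($c{\left(q \right)} = 1 \frac{1}{q} = \frac{1}{q}$)
$6 c{\left(\left(-3 - 1\right)^{2} \right)} 4 = \frac{6}{\left(-3 - 1\right)^{2}} \cdot 4 = \frac{6}{\left(-4\right)^{2}} \cdot 4 = \frac{6}{16} \cdot 4 = 6 \cdot \frac{1}{16} \cdot 4 = \frac{3}{8} \cdot 4 = \frac{3}{2}$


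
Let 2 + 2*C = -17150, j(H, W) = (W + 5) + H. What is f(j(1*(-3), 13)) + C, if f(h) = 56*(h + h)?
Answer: -6896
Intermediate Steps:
j(H, W) = 5 + H + W (j(H, W) = (5 + W) + H = 5 + H + W)
f(h) = 112*h (f(h) = 56*(2*h) = 112*h)
C = -8576 (C = -1 + (½)*(-17150) = -1 - 8575 = -8576)
f(j(1*(-3), 13)) + C = 112*(5 + 1*(-3) + 13) - 8576 = 112*(5 - 3 + 13) - 8576 = 112*15 - 8576 = 1680 - 8576 = -6896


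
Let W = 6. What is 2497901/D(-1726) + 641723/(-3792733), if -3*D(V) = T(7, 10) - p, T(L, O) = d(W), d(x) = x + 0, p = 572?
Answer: 28421251445081/2146686878 ≈ 13240.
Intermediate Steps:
d(x) = x
T(L, O) = 6
D(V) = 566/3 (D(V) = -(6 - 1*572)/3 = -(6 - 572)/3 = -⅓*(-566) = 566/3)
2497901/D(-1726) + 641723/(-3792733) = 2497901/(566/3) + 641723/(-3792733) = 2497901*(3/566) + 641723*(-1/3792733) = 7493703/566 - 641723/3792733 = 28421251445081/2146686878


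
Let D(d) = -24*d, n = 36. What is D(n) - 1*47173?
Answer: -48037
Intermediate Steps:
D(n) - 1*47173 = -24*36 - 1*47173 = -864 - 47173 = -48037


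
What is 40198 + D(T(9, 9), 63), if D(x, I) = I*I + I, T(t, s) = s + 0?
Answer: 44230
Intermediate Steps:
T(t, s) = s
D(x, I) = I + I² (D(x, I) = I² + I = I + I²)
40198 + D(T(9, 9), 63) = 40198 + 63*(1 + 63) = 40198 + 63*64 = 40198 + 4032 = 44230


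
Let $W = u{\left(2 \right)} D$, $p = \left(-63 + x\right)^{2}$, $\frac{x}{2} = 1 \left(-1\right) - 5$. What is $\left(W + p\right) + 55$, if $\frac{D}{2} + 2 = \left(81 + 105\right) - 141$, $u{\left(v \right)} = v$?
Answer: $5852$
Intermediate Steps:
$x = -12$ ($x = 2 \left(1 \left(-1\right) - 5\right) = 2 \left(-1 - 5\right) = 2 \left(-6\right) = -12$)
$D = 86$ ($D = -4 + 2 \left(\left(81 + 105\right) - 141\right) = -4 + 2 \left(186 - 141\right) = -4 + 2 \cdot 45 = -4 + 90 = 86$)
$p = 5625$ ($p = \left(-63 - 12\right)^{2} = \left(-75\right)^{2} = 5625$)
$W = 172$ ($W = 2 \cdot 86 = 172$)
$\left(W + p\right) + 55 = \left(172 + 5625\right) + 55 = 5797 + 55 = 5852$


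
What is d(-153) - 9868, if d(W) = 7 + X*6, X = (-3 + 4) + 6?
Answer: -9819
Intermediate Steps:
X = 7 (X = 1 + 6 = 7)
d(W) = 49 (d(W) = 7 + 7*6 = 7 + 42 = 49)
d(-153) - 9868 = 49 - 9868 = -9819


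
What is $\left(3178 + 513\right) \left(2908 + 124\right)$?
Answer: $11191112$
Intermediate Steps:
$\left(3178 + 513\right) \left(2908 + 124\right) = 3691 \cdot 3032 = 11191112$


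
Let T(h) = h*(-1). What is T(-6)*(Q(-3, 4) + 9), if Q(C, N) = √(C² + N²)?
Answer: 84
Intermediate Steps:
T(h) = -h
T(-6)*(Q(-3, 4) + 9) = (-1*(-6))*(√((-3)² + 4²) + 9) = 6*(√(9 + 16) + 9) = 6*(√25 + 9) = 6*(5 + 9) = 6*14 = 84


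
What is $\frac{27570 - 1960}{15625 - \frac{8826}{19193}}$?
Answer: $\frac{491532730}{299881799} \approx 1.6391$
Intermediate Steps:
$\frac{27570 - 1960}{15625 - \frac{8826}{19193}} = \frac{25610}{15625 - \frac{8826}{19193}} = \frac{25610}{\frac{299881799}{19193}} = 25610 \cdot \frac{19193}{299881799} = \frac{491532730}{299881799}$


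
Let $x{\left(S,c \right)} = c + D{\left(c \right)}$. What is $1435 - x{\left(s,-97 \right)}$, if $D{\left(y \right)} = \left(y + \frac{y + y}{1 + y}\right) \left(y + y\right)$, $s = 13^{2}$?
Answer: $- \frac{405455}{24} \approx -16894.0$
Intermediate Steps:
$s = 169$
$D{\left(y \right)} = 2 y \left(y + \frac{2 y}{1 + y}\right)$ ($D{\left(y \right)} = \left(y + \frac{2 y}{1 + y}\right) 2 y = 2 y \left(y + \frac{2 y}{1 + y}\right)$)
$x{\left(S,c \right)} = c + \frac{2 c^{2} \left(3 + c\right)}{1 + c}$
$1435 - x{\left(s,-97 \right)} = 1435 - - \frac{97 \left(1 - 97 + 2 \left(-97\right) \left(3 - 97\right)\right)}{1 - 97} = 1435 - - \frac{97 \left(1 - 97 + 2 \left(-97\right) \left(-94\right)\right)}{-96} = 1435 - \left(-97\right) \left(- \frac{1}{96}\right) \left(1 - 97 + 18236\right) = 1435 - \left(-97\right) \left(- \frac{1}{96}\right) 18140 = 1435 - \frac{439895}{24} = - \frac{405455}{24}$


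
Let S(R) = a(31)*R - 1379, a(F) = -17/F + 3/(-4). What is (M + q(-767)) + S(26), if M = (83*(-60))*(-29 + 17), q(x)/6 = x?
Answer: 3332205/62 ≈ 53745.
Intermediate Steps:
q(x) = 6*x
a(F) = -¾ - 17/F (a(F) = -17/F + 3*(-¼) = -17/F - ¾ = -¾ - 17/F)
S(R) = -1379 - 161*R/124 (S(R) = (-¾ - 17/31)*R - 1379 = -161*R/124 - 1379 = -1379 - 161*R/124)
M = 59760 (M = -4980*(-12) = 59760)
(M + q(-767)) + S(26) = (59760 + 6*(-767)) + (-1379 - 161/124*26) = (59760 - 4602) + (-1379 - 2093/62) = 55158 - 87591/62 = 3332205/62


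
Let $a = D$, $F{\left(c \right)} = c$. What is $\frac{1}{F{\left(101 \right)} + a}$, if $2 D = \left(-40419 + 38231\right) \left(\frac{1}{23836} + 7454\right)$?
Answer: $- \frac{11918}{97186225397} \approx -1.2263 \cdot 10^{-7}$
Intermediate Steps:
$D = - \frac{97187429115}{11918}$ ($D = \frac{\left(-40419 + 38231\right) \left(\frac{1}{23836} + 7454\right)}{2} = \frac{\left(-2188\right) \left(\frac{1}{23836} + 7454\right)}{2} = \frac{\left(-2188\right) \frac{177673545}{23836}}{2} = \frac{1}{2} \left(- \frac{97187429115}{5959}\right) = - \frac{97187429115}{11918} \approx -8.1547 \cdot 10^{6}$)
$a = - \frac{97187429115}{11918} \approx -8.1547 \cdot 10^{6}$
$\frac{1}{F{\left(101 \right)} + a} = \frac{1}{101 - \frac{97187429115}{11918}} = \frac{1}{- \frac{97186225397}{11918}} = - \frac{11918}{97186225397}$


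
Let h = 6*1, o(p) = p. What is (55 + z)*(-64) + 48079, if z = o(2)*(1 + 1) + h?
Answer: 43919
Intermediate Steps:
h = 6
z = 10 (z = 2*(1 + 1) + 6 = 2*2 + 6 = 4 + 6 = 10)
(55 + z)*(-64) + 48079 = (55 + 10)*(-64) + 48079 = 65*(-64) + 48079 = -4160 + 48079 = 43919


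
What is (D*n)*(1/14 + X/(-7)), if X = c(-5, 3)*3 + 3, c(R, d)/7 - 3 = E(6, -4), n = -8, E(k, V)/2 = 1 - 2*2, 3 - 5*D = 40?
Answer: 17908/35 ≈ 511.66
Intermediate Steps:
D = -37/5 (D = ⅗ - ⅕*40 = ⅗ - 8 = -37/5 ≈ -7.4000)
E(k, V) = -6 (E(k, V) = 2*(1 - 2*2) = 2*(1 - 4) = 2*(-3) = -6)
c(R, d) = -21 (c(R, d) = 21 + 7*(-6) = 21 - 42 = -21)
X = -60 (X = -21*3 + 3 = -63 + 3 = -60)
(D*n)*(1/14 + X/(-7)) = (-37/5*(-8))*(1/14 - 60/(-7)) = 296*(1*(1/14) - 60*(-⅐))/5 = 296*(1/14 + 60/7)/5 = (296/5)*(121/14) = 17908/35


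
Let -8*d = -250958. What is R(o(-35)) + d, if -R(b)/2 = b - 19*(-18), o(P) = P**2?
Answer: 112943/4 ≈ 28236.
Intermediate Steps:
d = 125479/4 (d = -1/8*(-250958) = 125479/4 ≈ 31370.)
R(b) = -684 - 2*b (R(b) = -2*(b - 19*(-18)) = -2*(b + 342) = -2*(342 + b) = -684 - 2*b)
R(o(-35)) + d = (-684 - 2*(-35)**2) + 125479/4 = (-684 - 2*1225) + 125479/4 = (-684 - 2450) + 125479/4 = -3134 + 125479/4 = 112943/4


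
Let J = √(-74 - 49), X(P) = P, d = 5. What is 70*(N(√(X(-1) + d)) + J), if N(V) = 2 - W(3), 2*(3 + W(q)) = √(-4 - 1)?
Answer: 350 - 35*I*√5 + 70*I*√123 ≈ 350.0 + 698.08*I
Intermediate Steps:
J = I*√123 (J = √(-123) = I*√123 ≈ 11.091*I)
W(q) = -3 + I*√5/2 (W(q) = -3 + √(-4 - 1)/2 = -3 + √(-5)/2 = -3 + (I*√5)/2 = -3 + I*√5/2)
N(V) = 5 - I*√5/2 (N(V) = 2 - (-3 + I*√5/2) = 2 + (3 - I*√5/2) = 5 - I*√5/2)
70*(N(√(X(-1) + d)) + J) = 70*((5 - I*√5/2) + I*√123) = 70*(5 + I*√123 - I*√5/2) = 350 - 35*I*√5 + 70*I*√123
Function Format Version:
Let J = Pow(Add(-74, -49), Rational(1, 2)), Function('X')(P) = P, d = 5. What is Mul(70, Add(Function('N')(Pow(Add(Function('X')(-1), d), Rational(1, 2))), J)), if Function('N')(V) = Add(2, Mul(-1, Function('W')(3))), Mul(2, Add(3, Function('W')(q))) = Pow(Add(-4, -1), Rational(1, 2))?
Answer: Add(350, Mul(-35, I, Pow(5, Rational(1, 2))), Mul(70, I, Pow(123, Rational(1, 2)))) ≈ Add(350.00, Mul(698.08, I))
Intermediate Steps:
J = Mul(I, Pow(123, Rational(1, 2))) (J = Pow(-123, Rational(1, 2)) = Mul(I, Pow(123, Rational(1, 2))) ≈ Mul(11.091, I))
Function('W')(q) = Add(-3, Mul(Rational(1, 2), I, Pow(5, Rational(1, 2)))) (Function('W')(q) = Add(-3, Mul(Rational(1, 2), Pow(Add(-4, -1), Rational(1, 2)))) = Add(-3, Mul(Rational(1, 2), Pow(-5, Rational(1, 2)))) = Add(-3, Mul(Rational(1, 2), Mul(I, Pow(5, Rational(1, 2))))) = Add(-3, Mul(Rational(1, 2), I, Pow(5, Rational(1, 2)))))
Function('N')(V) = Add(5, Mul(Rational(-1, 2), I, Pow(5, Rational(1, 2)))) (Function('N')(V) = Add(2, Mul(-1, Add(-3, Mul(Rational(1, 2), I, Pow(5, Rational(1, 2)))))) = Add(2, Add(3, Mul(Rational(-1, 2), I, Pow(5, Rational(1, 2))))) = Add(5, Mul(Rational(-1, 2), I, Pow(5, Rational(1, 2)))))
Mul(70, Add(Function('N')(Pow(Add(Function('X')(-1), d), Rational(1, 2))), J)) = Mul(70, Add(Add(5, Mul(Rational(-1, 2), I, Pow(5, Rational(1, 2)))), Mul(I, Pow(123, Rational(1, 2))))) = Mul(70, Add(5, Mul(I, Pow(123, Rational(1, 2))), Mul(Rational(-1, 2), I, Pow(5, Rational(1, 2))))) = Add(350, Mul(-35, I, Pow(5, Rational(1, 2))), Mul(70, I, Pow(123, Rational(1, 2))))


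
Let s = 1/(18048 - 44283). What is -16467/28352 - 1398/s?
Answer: 1039852962093/28352 ≈ 3.6677e+7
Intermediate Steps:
s = -1/26235 (s = 1/(-26235) = -1/26235 ≈ -3.8117e-5)
-16467/28352 - 1398/s = -16467/28352 - 1398/(-1/26235) = -16467*1/28352 - 1398*(-26235) = -16467/28352 + 36676530 = 1039852962093/28352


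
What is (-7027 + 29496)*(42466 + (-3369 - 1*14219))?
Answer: 558983782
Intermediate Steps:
(-7027 + 29496)*(42466 + (-3369 - 1*14219)) = 22469*(42466 + (-3369 - 14219)) = 22469*(42466 - 17588) = 22469*24878 = 558983782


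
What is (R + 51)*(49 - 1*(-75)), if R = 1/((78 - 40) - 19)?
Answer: 120280/19 ≈ 6330.5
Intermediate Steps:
R = 1/19 (R = 1/(38 - 19) = 1/19 ≈ 0.052632)
(R + 51)*(49 - 1*(-75)) = (1/19 + 51)*(49 - 1*(-75)) = 970*(49 + 75)/19 = (970/19)*124 = 120280/19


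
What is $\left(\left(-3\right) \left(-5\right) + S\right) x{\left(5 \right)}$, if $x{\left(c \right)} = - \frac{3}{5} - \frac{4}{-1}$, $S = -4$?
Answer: $\frac{187}{5} \approx 37.4$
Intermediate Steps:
$x{\left(c \right)} = \frac{17}{5}$ ($x{\left(c \right)} = \left(-3\right) \frac{1}{5} - -4 = - \frac{3}{5} + 4 = \frac{17}{5}$)
$\left(\left(-3\right) \left(-5\right) + S\right) x{\left(5 \right)} = \left(\left(-3\right) \left(-5\right) - 4\right) \frac{17}{5} = \left(15 - 4\right) \frac{17}{5} = 11 \cdot \frac{17}{5} = \frac{187}{5}$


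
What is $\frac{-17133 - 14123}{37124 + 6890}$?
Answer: $- \frac{15628}{22007} \approx -0.71014$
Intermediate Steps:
$\frac{-17133 - 14123}{37124 + 6890} = - \frac{31256}{44014} = \left(-31256\right) \frac{1}{44014} = - \frac{15628}{22007}$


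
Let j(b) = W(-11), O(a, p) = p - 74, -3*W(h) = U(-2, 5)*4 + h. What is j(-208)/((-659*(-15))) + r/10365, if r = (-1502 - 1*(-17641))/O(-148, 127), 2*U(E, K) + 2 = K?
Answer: 32089918/1086055065 ≈ 0.029547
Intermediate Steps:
U(E, K) = -1 + K/2
W(h) = -2 - h/3 (W(h) = -((-1 + (½)*5)*4 + h)/3 = -((-1 + 5/2)*4 + h)/3 = -((3/2)*4 + h)/3 = -(6 + h)/3 = -2 - h/3)
O(a, p) = -74 + p
j(b) = 5/3 (j(b) = -2 - ⅓*(-11) = -2 + 11/3 = 5/3)
r = 16139/53 (r = (-1502 - 1*(-17641))/(-74 + 127) = (-1502 + 17641)/53 = 16139*(1/53) = 16139/53 ≈ 304.51)
j(-208)/((-659*(-15))) + r/10365 = 5/(3*((-659*(-15)))) + (16139/53)/10365 = (5/3)/9885 + (16139/53)*(1/10365) = (5/3)*(1/9885) + 16139/549345 = 1/5931 + 16139/549345 = 32089918/1086055065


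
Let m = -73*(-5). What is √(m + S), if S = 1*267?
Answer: 2*√158 ≈ 25.140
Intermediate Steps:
m = 365
S = 267
√(m + S) = √(365 + 267) = √632 = 2*√158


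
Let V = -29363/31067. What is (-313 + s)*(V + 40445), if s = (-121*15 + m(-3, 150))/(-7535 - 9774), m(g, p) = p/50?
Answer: -6804951682864060/537738703 ≈ -1.2655e+7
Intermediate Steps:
V = -29363/31067 (V = -29363*1/31067 = -29363/31067 ≈ -0.94515)
m(g, p) = p/50 (m(g, p) = p*(1/50) = p/50)
s = 1812/17309 (s = (-121*15 + (1/50)*150)/(-7535 - 9774) = (-1815 + 3)/(-17309) = -1812*(-1/17309) = 1812/17309 ≈ 0.10469)
(-313 + s)*(V + 40445) = (-313 + 1812/17309)*(-29363/31067 + 40445) = -5415905/17309*1256475452/31067 = -6804951682864060/537738703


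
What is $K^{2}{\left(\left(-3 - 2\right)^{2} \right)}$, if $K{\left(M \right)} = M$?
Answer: $625$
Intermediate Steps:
$K^{2}{\left(\left(-3 - 2\right)^{2} \right)} = \left(\left(-3 - 2\right)^{2}\right)^{2} = \left(\left(-5\right)^{2}\right)^{2} = 25^{2} = 625$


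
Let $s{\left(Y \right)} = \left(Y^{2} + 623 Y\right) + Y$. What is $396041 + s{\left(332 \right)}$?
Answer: $713433$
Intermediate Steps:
$s{\left(Y \right)} = Y^{2} + 624 Y$
$396041 + s{\left(332 \right)} = 396041 + 332 \left(624 + 332\right) = 396041 + 332 \cdot 956 = 396041 + 317392 = 713433$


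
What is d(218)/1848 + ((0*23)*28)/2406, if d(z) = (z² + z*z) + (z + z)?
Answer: 7957/154 ≈ 51.669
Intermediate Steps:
d(z) = 2*z + 2*z² (d(z) = (z² + z²) + 2*z = 2*z² + 2*z = 2*z + 2*z²)
d(218)/1848 + ((0*23)*28)/2406 = (2*218*(1 + 218))/1848 + ((0*23)*28)/2406 = (2*218*219)*(1/1848) + (0*28)*(1/2406) = 95484*(1/1848) + 0*(1/2406) = 7957/154 + 0 = 7957/154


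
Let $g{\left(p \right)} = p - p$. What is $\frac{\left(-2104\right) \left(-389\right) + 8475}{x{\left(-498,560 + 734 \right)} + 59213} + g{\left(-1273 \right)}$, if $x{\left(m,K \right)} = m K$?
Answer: $- \frac{826931}{585199} \approx -1.4131$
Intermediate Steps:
$g{\left(p \right)} = 0$
$x{\left(m,K \right)} = K m$
$\frac{\left(-2104\right) \left(-389\right) + 8475}{x{\left(-498,560 + 734 \right)} + 59213} + g{\left(-1273 \right)} = \frac{\left(-2104\right) \left(-389\right) + 8475}{\left(560 + 734\right) \left(-498\right) + 59213} + 0 = \frac{818456 + 8475}{1294 \left(-498\right) + 59213} + 0 = \frac{826931}{-644412 + 59213} + 0 = \frac{826931}{-585199} + 0 = 826931 \left(- \frac{1}{585199}\right) + 0 = - \frac{826931}{585199} + 0 = - \frac{826931}{585199}$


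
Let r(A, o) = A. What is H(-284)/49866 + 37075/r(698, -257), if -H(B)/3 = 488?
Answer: 307960013/5801078 ≈ 53.087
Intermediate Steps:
H(B) = -1464 (H(B) = -3*488 = -1464)
H(-284)/49866 + 37075/r(698, -257) = -1464/49866 + 37075/698 = -1464*1/49866 + 37075*(1/698) = -244/8311 + 37075/698 = 307960013/5801078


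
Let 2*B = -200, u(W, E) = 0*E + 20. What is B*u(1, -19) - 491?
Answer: -2491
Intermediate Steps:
u(W, E) = 20 (u(W, E) = 0 + 20 = 20)
B = -100 (B = (½)*(-200) = -100)
B*u(1, -19) - 491 = -100*20 - 491 = -2000 - 491 = -2491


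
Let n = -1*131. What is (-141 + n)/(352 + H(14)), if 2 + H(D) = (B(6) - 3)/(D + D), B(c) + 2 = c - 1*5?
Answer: -1904/2449 ≈ -0.77746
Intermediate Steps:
B(c) = -7 + c (B(c) = -2 + (c - 1*5) = -2 + (c - 5) = -2 + (-5 + c) = -7 + c)
n = -131
H(D) = -2 - 2/D (H(D) = -2 + ((-7 + 6) - 3)/(D + D) = -2 + (-1 - 3)/((2*D)) = -2 - 2/D)
(-141 + n)/(352 + H(14)) = (-141 - 131)/(352 + (-2 - 2/14)) = -272/(352 + (-2 - 2*1/14)) = -272/(352 + (-2 - ⅐)) = -272/(352 - 15/7) = -272/2449/7 = -272*7/2449 = -1904/2449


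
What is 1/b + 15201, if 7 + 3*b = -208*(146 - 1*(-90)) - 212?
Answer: 749515704/49307 ≈ 15201.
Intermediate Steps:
b = -49307/3 (b = -7/3 + (-208*(146 - 1*(-90)) - 212)/3 = -7/3 + (-208*(146 + 90) - 212)/3 = -7/3 + (-208*236 - 212)/3 = -7/3 + (-49088 - 212)/3 = -7/3 + (⅓)*(-49300) = -7/3 - 49300/3 = -49307/3 ≈ -16436.)
1/b + 15201 = 1/(-49307/3) + 15201 = -3/49307 + 15201 = 749515704/49307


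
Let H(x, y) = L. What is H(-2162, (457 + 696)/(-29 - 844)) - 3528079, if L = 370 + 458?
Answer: -3527251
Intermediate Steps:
L = 828
H(x, y) = 828
H(-2162, (457 + 696)/(-29 - 844)) - 3528079 = 828 - 3528079 = -3527251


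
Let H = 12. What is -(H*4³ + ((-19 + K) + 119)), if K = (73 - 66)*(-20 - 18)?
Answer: -602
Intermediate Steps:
K = -266 (K = 7*(-38) = -266)
-(H*4³ + ((-19 + K) + 119)) = -(12*4³ + ((-19 - 266) + 119)) = -(12*64 + (-285 + 119)) = -(768 - 166) = -1*602 = -602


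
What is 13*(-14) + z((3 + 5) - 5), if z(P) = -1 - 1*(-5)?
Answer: -178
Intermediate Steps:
z(P) = 4 (z(P) = -1 + 5 = 4)
13*(-14) + z((3 + 5) - 5) = 13*(-14) + 4 = -182 + 4 = -178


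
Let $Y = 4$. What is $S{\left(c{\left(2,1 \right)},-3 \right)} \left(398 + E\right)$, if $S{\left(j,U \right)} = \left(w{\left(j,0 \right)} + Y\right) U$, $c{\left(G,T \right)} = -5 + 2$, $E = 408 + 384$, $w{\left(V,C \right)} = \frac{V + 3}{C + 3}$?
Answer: $-14280$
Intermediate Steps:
$w{\left(V,C \right)} = \frac{3 + V}{3 + C}$
$E = 792$
$c{\left(G,T \right)} = -3$
$S{\left(j,U \right)} = U \left(5 + \frac{j}{3}\right)$ ($S{\left(j,U \right)} = \left(\frac{3 + j}{3 + 0} + 4\right) U = \left(\frac{3 + j}{3} + 4\right) U = \left(\left(1 + \frac{j}{3}\right) + 4\right) U = \left(5 + \frac{j}{3}\right) U = U \left(5 + \frac{j}{3}\right)$)
$S{\left(c{\left(2,1 \right)},-3 \right)} \left(398 + E\right) = \frac{1}{3} \left(-3\right) \left(15 - 3\right) \left(398 + 792\right) = \frac{1}{3} \left(-3\right) 12 \cdot 1190 = \left(-12\right) 1190 = -14280$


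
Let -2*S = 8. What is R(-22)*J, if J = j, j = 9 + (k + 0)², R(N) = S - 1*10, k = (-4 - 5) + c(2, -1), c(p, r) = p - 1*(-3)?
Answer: -350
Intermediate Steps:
c(p, r) = 3 + p (c(p, r) = p + 3 = 3 + p)
k = -4 (k = (-4 - 5) + (3 + 2) = -9 + 5 = -4)
S = -4 (S = -½*8 = -4)
R(N) = -14 (R(N) = -4 - 1*10 = -4 - 10 = -14)
j = 25 (j = 9 + (-4 + 0)² = 9 + (-4)² = 9 + 16 = 25)
J = 25
R(-22)*J = -14*25 = -350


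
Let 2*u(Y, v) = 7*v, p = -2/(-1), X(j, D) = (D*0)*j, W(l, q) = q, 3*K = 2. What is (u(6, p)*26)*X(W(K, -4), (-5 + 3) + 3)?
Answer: 0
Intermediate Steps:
K = 2/3 (K = (1/3)*2 = 2/3 ≈ 0.66667)
X(j, D) = 0 (X(j, D) = 0*j = 0)
p = 2 (p = -2*(-1) = 2)
u(Y, v) = 7*v/2 (u(Y, v) = (7*v)/2 = 7*v/2)
(u(6, p)*26)*X(W(K, -4), (-5 + 3) + 3) = (((7/2)*2)*26)*0 = (7*26)*0 = 182*0 = 0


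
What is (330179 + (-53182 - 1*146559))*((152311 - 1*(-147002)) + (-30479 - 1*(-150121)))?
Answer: 54647652290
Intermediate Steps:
(330179 + (-53182 - 1*146559))*((152311 - 1*(-147002)) + (-30479 - 1*(-150121))) = (330179 + (-53182 - 146559))*((152311 + 147002) + (-30479 + 150121)) = (330179 - 199741)*(299313 + 119642) = 130438*418955 = 54647652290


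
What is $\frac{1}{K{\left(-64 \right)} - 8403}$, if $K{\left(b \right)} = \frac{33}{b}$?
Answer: $- \frac{64}{537825} \approx -0.000119$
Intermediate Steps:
$\frac{1}{K{\left(-64 \right)} - 8403} = \frac{1}{\frac{33}{-64} - 8403} = \frac{1}{33 \left(- \frac{1}{64}\right) - 8403} = \frac{1}{- \frac{33}{64} - 8403} = \frac{1}{- \frac{537825}{64}} = - \frac{64}{537825}$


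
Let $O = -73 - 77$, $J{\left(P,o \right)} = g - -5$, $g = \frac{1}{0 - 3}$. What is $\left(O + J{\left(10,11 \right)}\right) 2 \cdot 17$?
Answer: $- \frac{14824}{3} \approx -4941.3$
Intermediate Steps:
$g = - \frac{1}{3}$ ($g = \frac{1}{-3} = - \frac{1}{3} \approx -0.33333$)
$J{\left(P,o \right)} = \frac{14}{3}$ ($J{\left(P,o \right)} = - \frac{1}{3} - -5 = - \frac{1}{3} + 5 = \frac{14}{3}$)
$O = -150$
$\left(O + J{\left(10,11 \right)}\right) 2 \cdot 17 = \left(-150 + \frac{14}{3}\right) 2 \cdot 17 = \left(- \frac{436}{3}\right) 34 = - \frac{14824}{3}$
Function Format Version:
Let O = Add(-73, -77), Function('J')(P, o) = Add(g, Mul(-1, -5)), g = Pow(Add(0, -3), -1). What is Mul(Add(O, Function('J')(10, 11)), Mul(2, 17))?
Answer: Rational(-14824, 3) ≈ -4941.3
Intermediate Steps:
g = Rational(-1, 3) (g = Pow(-3, -1) = Rational(-1, 3) ≈ -0.33333)
Function('J')(P, o) = Rational(14, 3) (Function('J')(P, o) = Add(Rational(-1, 3), Mul(-1, -5)) = Add(Rational(-1, 3), 5) = Rational(14, 3))
O = -150
Mul(Add(O, Function('J')(10, 11)), Mul(2, 17)) = Mul(Add(-150, Rational(14, 3)), Mul(2, 17)) = Mul(Rational(-436, 3), 34) = Rational(-14824, 3)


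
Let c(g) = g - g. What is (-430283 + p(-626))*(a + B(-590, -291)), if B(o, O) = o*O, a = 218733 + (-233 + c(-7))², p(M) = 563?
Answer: -191101640640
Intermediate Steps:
c(g) = 0
a = 273022 (a = 218733 + (-233 + 0)² = 218733 + (-233)² = 218733 + 54289 = 273022)
B(o, O) = O*o
(-430283 + p(-626))*(a + B(-590, -291)) = (-430283 + 563)*(273022 - 291*(-590)) = -429720*(273022 + 171690) = -429720*444712 = -191101640640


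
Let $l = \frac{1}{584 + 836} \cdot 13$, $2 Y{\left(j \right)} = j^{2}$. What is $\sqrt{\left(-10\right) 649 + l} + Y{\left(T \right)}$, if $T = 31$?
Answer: $\frac{961}{2} + \frac{i \sqrt{3271604385}}{710} \approx 480.5 + 80.56 i$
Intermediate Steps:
$Y{\left(j \right)} = \frac{j^{2}}{2}$
$l = \frac{13}{1420}$ ($l = \frac{1}{1420} \cdot 13 = \frac{13}{1420} \approx 0.0091549$)
$\sqrt{\left(-10\right) 649 + l} + Y{\left(T \right)} = \sqrt{\left(-10\right) 649 + \frac{13}{1420}} + \frac{31^{2}}{2} = \sqrt{-6490 + \frac{13}{1420}} + \frac{1}{2} \cdot 961 = \sqrt{- \frac{9215787}{1420}} + \frac{961}{2} = \frac{i \sqrt{3271604385}}{710} + \frac{961}{2} = \frac{961}{2} + \frac{i \sqrt{3271604385}}{710}$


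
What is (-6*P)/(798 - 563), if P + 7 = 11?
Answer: -24/235 ≈ -0.10213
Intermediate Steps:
P = 4 (P = -7 + 11 = 4)
(-6*P)/(798 - 563) = (-6*4)/(798 - 563) = -24/235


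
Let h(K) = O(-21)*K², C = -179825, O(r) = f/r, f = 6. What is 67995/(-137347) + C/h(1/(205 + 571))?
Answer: 52054794176710405/137347 ≈ 3.7900e+11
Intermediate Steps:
O(r) = 6/r
h(K) = -2*K²/7 (h(K) = (6/(-21))*K² = (6*(-1/21))*K² = -2*K²/7)
67995/(-137347) + C/h(1/(205 + 571)) = 67995/(-137347) - 179825*(-7*(205 + 571)²/2) = 67995*(-1/137347) - 179825/((-2*(1/776)²/7)) = -67995/137347 - 179825/((-2*(1/776)²/7)) = -67995/137347 - 179825/((-2/7*1/602176)) = -67995/137347 - 179825/(-1/2107616) = -67995/137347 - 179825*(-2107616) = -67995/137347 + 379002047200 = 52054794176710405/137347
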